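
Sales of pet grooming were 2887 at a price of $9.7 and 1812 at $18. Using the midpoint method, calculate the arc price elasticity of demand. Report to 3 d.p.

ΔQ = 1812 − 2887 = -1075; ΔP = 18 − 9.7 = 8.3.
Midpoints: P̄ = 13.85, Q̄ = 2349.5.
ε = (ΔQ/ΔP)(P̄/Q̄) = (-1075/8.3)(13.85/2349.5).

-0.763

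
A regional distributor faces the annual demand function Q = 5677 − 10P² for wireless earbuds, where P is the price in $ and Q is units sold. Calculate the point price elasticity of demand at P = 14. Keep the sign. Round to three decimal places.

-1.055

At P = 14, Q = 3717.
dQ/dP = −20P = -280.
ε = (dQ/dP)(P/Q) = (-280)(14/3717).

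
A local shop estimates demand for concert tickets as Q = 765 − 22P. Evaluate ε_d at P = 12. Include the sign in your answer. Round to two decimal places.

-0.53

At P = 12, Q = 501.
dQ/dP = −22.
ε = (dQ/dP)(P/Q) = (-22)(12/501).
|ε| < 1, so demand is inelastic at this price.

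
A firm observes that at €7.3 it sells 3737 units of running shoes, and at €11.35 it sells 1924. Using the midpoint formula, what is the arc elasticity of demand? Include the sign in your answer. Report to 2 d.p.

ΔQ = 1924 − 3737 = -1813; ΔP = 11.35 − 7.3 = 4.05.
Midpoints: P̄ = 9.32, Q̄ = 2830.5.
ε = (ΔQ/ΔP)(P̄/Q̄) = (-1813/4.05)(9.32/2830.5).

-1.47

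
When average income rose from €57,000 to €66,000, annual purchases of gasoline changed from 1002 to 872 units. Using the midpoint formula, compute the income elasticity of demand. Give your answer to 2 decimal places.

ΔQ = -130, ΔI = 9000. Midpoints: Ī = 61,500, Q̄ = 937.0.
ε_I = (ΔQ/ΔI)(Ī/Q̄) = (-130/9000)(61500/937.0).

-0.95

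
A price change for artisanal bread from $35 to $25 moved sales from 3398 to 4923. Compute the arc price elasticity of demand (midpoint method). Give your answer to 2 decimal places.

ΔQ = 4923 − 3398 = 1525; ΔP = 25 − 35 = -10.
Midpoints: P̄ = 30.00, Q̄ = 4160.5.
ε = (ΔQ/ΔP)(P̄/Q̄) = (1525/-10)(30.00/4160.5).

-1.10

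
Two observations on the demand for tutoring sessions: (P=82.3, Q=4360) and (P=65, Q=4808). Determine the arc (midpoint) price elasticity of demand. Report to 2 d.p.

-0.42

ΔQ = 4808 − 4360 = 448; ΔP = 65 − 82.3 = -17.3.
Midpoints: P̄ = 73.65, Q̄ = 4584.0.
ε = (ΔQ/ΔP)(P̄/Q̄) = (448/-17.3)(73.65/4584.0).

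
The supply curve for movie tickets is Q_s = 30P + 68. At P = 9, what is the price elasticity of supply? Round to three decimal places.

0.799

At P = 9, Q_s = 338.
dQ_s/dP = 30.
ε_s = (dQ_s/dP)(P/Q_s) = (30)(9/338).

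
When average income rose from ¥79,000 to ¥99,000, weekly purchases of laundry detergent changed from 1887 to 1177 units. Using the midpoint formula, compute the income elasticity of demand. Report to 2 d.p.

-2.06

ΔQ = -710, ΔI = 20000. Midpoints: Ī = 89,000, Q̄ = 1532.0.
ε_I = (ΔQ/ΔI)(Ī/Q̄) = (-710/20000)(89000/1532.0).
ε_I < 0, so the good is inferior.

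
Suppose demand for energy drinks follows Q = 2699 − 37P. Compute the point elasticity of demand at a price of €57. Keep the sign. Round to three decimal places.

-3.575

At P = 57, Q = 590.
dQ/dP = −37.
ε = (dQ/dP)(P/Q) = (-37)(57/590).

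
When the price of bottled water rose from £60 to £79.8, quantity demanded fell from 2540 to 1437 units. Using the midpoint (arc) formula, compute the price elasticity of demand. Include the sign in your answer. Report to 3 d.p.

-1.958

ΔQ = 1437 − 2540 = -1103; ΔP = 79.8 − 60 = 19.8.
Midpoints: P̄ = 69.90, Q̄ = 1988.5.
ε = (ΔQ/ΔP)(P̄/Q̄) = (-1103/19.8)(69.90/1988.5).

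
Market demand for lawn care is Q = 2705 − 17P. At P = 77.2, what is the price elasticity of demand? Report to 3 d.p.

At P = 77.2, Q = 1392.600.
dQ/dP = −17.
ε = (dQ/dP)(P/Q) = (-17)(77.2/1392.600).
|ε| < 1, so demand is inelastic at this price.

-0.942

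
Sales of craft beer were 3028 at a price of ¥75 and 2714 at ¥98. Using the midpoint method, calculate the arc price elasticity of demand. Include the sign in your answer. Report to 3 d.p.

ΔQ = 2714 − 3028 = -314; ΔP = 98 − 75 = 23.
Midpoints: P̄ = 86.50, Q̄ = 2871.0.
ε = (ΔQ/ΔP)(P̄/Q̄) = (-314/23)(86.50/2871.0).

-0.411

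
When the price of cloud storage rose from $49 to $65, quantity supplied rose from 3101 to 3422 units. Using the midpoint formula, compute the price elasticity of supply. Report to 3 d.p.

0.351

ΔQ = 3422 − 3101 = 321; ΔP = 65 − 49 = 16.
Midpoints: P̄ = 57.00, Q̄ = 3261.5.
ε_s = (ΔQ/ΔP)(P̄/Q̄) = (321/16)(57.00/3261.5).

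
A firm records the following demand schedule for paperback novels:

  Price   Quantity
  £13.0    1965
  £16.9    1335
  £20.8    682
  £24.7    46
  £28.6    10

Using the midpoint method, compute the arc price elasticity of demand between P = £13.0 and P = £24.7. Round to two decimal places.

At P = 13.0, Q = 1965; at P = 24.7, Q = 46.
ΔQ = -1919, ΔP = 11.7. Midpoints: P̄ = 18.85, Q̄ = 1005.5.
ε = (ΔQ/ΔP)(P̄/Q̄) = (-1919/11.7)(18.85/1005.5).

-3.07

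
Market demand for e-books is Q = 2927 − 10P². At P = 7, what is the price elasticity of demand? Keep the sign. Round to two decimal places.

At P = 7, Q = 2437.
dQ/dP = −20P = -140.
ε = (dQ/dP)(P/Q) = (-140)(7/2437).
|ε| < 1, so demand is inelastic at this price.

-0.40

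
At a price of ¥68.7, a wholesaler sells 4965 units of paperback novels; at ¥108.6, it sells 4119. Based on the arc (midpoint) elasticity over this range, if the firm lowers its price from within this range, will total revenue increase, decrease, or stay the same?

decrease

Arc ε = (-846/39.9)(88.65/4542.0) ≈ -0.414.
|ε| = 0.41 < 1, so demand is inelastic. A price cut therefore reduces total revenue.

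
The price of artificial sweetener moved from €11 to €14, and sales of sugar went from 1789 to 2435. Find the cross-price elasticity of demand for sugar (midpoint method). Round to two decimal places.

1.27

ΔQ_x = 2435 − 1789 = 646; ΔP_y = 14 − 11 = 3.
Midpoints: P̄_y = 12.50, Q̄_x = 2112.0.
ε_xy = (ΔQ_x/ΔP_y)(P̄_y/Q̄_x) = (646/3)(12.50/2112.0).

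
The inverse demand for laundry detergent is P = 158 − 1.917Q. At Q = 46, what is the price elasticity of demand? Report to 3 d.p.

At Q = 46, P = 158 − 1.917(46) = 69.82.
dP/dQ = −1.917, so dQ/dP = 1/(−1.917) = -0.522.
ε = (dQ/dP)(P/Q) = (-0.522)(69.82/46).

-0.792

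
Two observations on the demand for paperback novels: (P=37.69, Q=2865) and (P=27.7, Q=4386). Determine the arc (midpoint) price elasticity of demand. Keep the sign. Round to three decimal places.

ΔQ = 4386 − 2865 = 1521; ΔP = 27.7 − 37.69 = -9.99.
Midpoints: P̄ = 32.70, Q̄ = 3625.5.
ε = (ΔQ/ΔP)(P̄/Q̄) = (1521/-9.99)(32.70/3625.5).

-1.373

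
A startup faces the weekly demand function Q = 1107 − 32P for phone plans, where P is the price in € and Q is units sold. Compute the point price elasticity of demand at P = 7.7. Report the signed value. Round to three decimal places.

-0.286

At P = 7.7, Q = 860.600.
dQ/dP = −32.
ε = (dQ/dP)(P/Q) = (-32)(7.7/860.600).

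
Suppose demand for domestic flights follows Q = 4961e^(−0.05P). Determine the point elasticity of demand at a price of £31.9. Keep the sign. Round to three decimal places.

At P = 31.9, Q = 1006.629.
dQ/dP = −0.05·4961e^(−0.05P) = −0.05Q = -50.331.
ε = (dQ/dP)(P/Q) = (-50.331)(31.9/1006.629).

-1.595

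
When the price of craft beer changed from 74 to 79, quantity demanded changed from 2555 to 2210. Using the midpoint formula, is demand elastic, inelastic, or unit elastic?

elastic

Arc ε ≈ -2.216.
|ε| = 2.22 > 1.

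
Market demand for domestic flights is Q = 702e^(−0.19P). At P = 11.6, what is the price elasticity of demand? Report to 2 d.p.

-2.20

At P = 11.6, Q = 77.473.
dQ/dP = −0.19·702e^(−0.19P) = −0.19Q = -14.720.
ε = (dQ/dP)(P/Q) = (-14.720)(11.6/77.473).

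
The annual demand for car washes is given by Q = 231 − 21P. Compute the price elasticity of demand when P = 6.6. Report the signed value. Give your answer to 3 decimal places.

At P = 6.6, Q = 92.400.
dQ/dP = −21.
ε = (dQ/dP)(P/Q) = (-21)(6.6/92.400).

-1.500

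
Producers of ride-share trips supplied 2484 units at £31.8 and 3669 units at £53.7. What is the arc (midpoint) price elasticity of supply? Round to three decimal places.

ΔQ = 3669 − 2484 = 1185; ΔP = 53.7 − 31.8 = 21.9.
Midpoints: P̄ = 42.75, Q̄ = 3076.5.
ε_s = (ΔQ/ΔP)(P̄/Q̄) = (1185/21.9)(42.75/3076.5).

0.752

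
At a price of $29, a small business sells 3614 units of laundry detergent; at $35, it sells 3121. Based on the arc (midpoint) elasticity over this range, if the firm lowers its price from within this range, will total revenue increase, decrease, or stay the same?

Arc ε = (-493/6)(32.00/3367.5) ≈ -0.781.
|ε| = 0.78 < 1, so demand is inelastic. A price cut therefore reduces total revenue.

decrease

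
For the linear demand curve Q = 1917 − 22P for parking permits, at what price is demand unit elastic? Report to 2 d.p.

43.57

For linear demand Q = a − bP, ε = −bP/(a − bP). |ε| = 1 when bP = a − bP, i.e. P = a/(2b).
P = 1917/(2·22) = 1917/44 = 43.5682.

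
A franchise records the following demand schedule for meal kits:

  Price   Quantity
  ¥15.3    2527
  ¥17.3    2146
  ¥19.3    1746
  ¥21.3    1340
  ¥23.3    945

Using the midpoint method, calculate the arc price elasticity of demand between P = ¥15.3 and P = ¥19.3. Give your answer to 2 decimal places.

-1.58

At P = 15.3, Q = 2527; at P = 19.3, Q = 1746.
ΔQ = -781, ΔP = 4.0. Midpoints: P̄ = 17.30, Q̄ = 2136.5.
ε = (ΔQ/ΔP)(P̄/Q̄) = (-781/4.0)(17.30/2136.5).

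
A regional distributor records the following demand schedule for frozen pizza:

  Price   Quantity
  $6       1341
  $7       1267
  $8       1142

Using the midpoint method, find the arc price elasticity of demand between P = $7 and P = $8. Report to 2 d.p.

At P = 7, Q = 1267; at P = 8, Q = 1142.
ΔQ = -125, ΔP = 1. Midpoints: P̄ = 7.50, Q̄ = 1204.5.
ε = (ΔQ/ΔP)(P̄/Q̄) = (-125/1)(7.50/1204.5).

-0.78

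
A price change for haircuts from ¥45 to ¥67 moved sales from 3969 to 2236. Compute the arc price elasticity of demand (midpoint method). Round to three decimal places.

ΔQ = 2236 − 3969 = -1733; ΔP = 67 − 45 = 22.
Midpoints: P̄ = 56.00, Q̄ = 3102.5.
ε = (ΔQ/ΔP)(P̄/Q̄) = (-1733/22)(56.00/3102.5).

-1.422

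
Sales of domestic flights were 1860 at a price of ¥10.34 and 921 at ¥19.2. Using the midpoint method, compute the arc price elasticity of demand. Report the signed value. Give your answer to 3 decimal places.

-1.126

ΔQ = 921 − 1860 = -939; ΔP = 19.2 − 10.34 = 8.86.
Midpoints: P̄ = 14.77, Q̄ = 1390.5.
ε = (ΔQ/ΔP)(P̄/Q̄) = (-939/8.86)(14.77/1390.5).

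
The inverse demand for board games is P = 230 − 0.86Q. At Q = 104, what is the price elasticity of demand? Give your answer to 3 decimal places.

At Q = 104, P = 230 − 0.86(104) = 140.56.
dP/dQ = −0.86, so dQ/dP = 1/(−0.86) = -1.163.
ε = (dQ/dP)(P/Q) = (-1.163)(140.56/104).

-1.572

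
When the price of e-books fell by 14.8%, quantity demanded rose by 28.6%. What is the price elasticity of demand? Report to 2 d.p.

ε = %ΔQ / %ΔP = (28.6)/(-14.8) = -1.932.

-1.93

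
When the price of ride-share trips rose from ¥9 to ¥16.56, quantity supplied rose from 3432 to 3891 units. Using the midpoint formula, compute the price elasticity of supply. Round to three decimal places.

ΔQ = 3891 − 3432 = 459; ΔP = 16.56 − 9 = 7.56.
Midpoints: P̄ = 12.78, Q̄ = 3661.5.
ε_s = (ΔQ/ΔP)(P̄/Q̄) = (459/7.56)(12.78/3661.5).

0.212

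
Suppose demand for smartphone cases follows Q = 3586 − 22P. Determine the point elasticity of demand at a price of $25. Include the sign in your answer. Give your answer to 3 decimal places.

At P = 25, Q = 3036.
dQ/dP = −22.
ε = (dQ/dP)(P/Q) = (-22)(25/3036).

-0.181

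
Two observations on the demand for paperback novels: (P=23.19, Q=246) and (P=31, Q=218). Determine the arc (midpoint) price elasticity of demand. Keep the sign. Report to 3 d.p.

ΔQ = 218 − 246 = -28; ΔP = 31 − 23.19 = 7.81.
Midpoints: P̄ = 27.09, Q̄ = 232.0.
ε = (ΔQ/ΔP)(P̄/Q̄) = (-28/7.81)(27.09/232.0).

-0.419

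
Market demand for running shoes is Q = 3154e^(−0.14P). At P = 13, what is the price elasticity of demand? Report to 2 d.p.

-1.82

At P = 13, Q = 511.029.
dQ/dP = −0.14·3154e^(−0.14P) = −0.14Q = -71.544.
ε = (dQ/dP)(P/Q) = (-71.544)(13/511.029).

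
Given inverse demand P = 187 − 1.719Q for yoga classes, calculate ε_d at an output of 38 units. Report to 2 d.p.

-1.86

At Q = 38, P = 187 − 1.719(38) = 121.68.
dP/dQ = −1.719, so dQ/dP = 1/(−1.719) = -0.582.
ε = (dQ/dP)(P/Q) = (-0.582)(121.68/38).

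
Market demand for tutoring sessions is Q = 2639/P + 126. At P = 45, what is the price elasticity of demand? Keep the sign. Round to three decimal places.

-0.318

At P = 45, Q = 184.644.
dQ/dP = −2639/P² = -1.303.
ε = (dQ/dP)(P/Q) = (-1.303)(45/184.644).
|ε| < 1, so demand is inelastic at this price.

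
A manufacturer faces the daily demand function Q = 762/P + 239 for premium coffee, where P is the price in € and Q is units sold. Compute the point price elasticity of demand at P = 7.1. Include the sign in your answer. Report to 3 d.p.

-0.310

At P = 7.1, Q = 346.324.
dQ/dP = −762/P² = -15.116.
ε = (dQ/dP)(P/Q) = (-15.116)(7.1/346.324).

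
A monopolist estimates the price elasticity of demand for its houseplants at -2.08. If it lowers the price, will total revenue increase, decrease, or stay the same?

|ε| = 2.08 > 1, so demand is elastic. A price cut therefore raises total revenue.

increase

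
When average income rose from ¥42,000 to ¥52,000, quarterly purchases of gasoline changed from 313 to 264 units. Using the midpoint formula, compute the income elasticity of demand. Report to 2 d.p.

-0.80

ΔQ = -49, ΔI = 10000. Midpoints: Ī = 47,000, Q̄ = 288.5.
ε_I = (ΔQ/ΔI)(Ī/Q̄) = (-49/10000)(47000/288.5).
ε_I < 0, so the good is inferior.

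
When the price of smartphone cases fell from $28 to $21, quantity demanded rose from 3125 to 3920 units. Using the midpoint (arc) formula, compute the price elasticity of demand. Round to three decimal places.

-0.790

ΔQ = 3920 − 3125 = 795; ΔP = 21 − 28 = -7.
Midpoints: P̄ = 24.50, Q̄ = 3522.5.
ε = (ΔQ/ΔP)(P̄/Q̄) = (795/-7)(24.50/3522.5).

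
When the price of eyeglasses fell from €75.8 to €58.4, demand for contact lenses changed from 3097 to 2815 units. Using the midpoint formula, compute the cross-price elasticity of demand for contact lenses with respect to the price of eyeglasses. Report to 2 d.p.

ΔQ_x = 2815 − 3097 = -282; ΔP_y = 58.4 − 75.8 = -17.4.
Midpoints: P̄_y = 67.10, Q̄_x = 2956.0.
ε_xy = (ΔQ_x/ΔP_y)(P̄_y/Q̄_x) = (-282/-17.4)(67.10/2956.0).

0.37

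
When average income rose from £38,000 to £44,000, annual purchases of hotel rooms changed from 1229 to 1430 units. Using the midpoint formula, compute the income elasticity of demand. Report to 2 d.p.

1.03

ΔQ = 201, ΔI = 6000. Midpoints: Ī = 41,000, Q̄ = 1329.5.
ε_I = (ΔQ/ΔI)(Ī/Q̄) = (201/6000)(41000/1329.5).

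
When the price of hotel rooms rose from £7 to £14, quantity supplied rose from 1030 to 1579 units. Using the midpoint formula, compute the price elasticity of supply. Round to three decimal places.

ΔQ = 1579 − 1030 = 549; ΔP = 14 − 7 = 7.
Midpoints: P̄ = 10.50, Q̄ = 1304.5.
ε_s = (ΔQ/ΔP)(P̄/Q̄) = (549/7)(10.50/1304.5).

0.631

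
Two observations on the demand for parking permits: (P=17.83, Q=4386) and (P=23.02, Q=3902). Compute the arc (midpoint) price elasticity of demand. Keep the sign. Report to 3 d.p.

-0.460

ΔQ = 3902 − 4386 = -484; ΔP = 23.02 − 17.83 = 5.19.
Midpoints: P̄ = 20.42, Q̄ = 4144.0.
ε = (ΔQ/ΔP)(P̄/Q̄) = (-484/5.19)(20.42/4144.0).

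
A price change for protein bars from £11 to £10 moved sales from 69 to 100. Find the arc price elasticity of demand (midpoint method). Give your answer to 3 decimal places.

ΔQ = 100 − 69 = 31; ΔP = 10 − 11 = -1.
Midpoints: P̄ = 10.50, Q̄ = 84.5.
ε = (ΔQ/ΔP)(P̄/Q̄) = (31/-1)(10.50/84.5).

-3.852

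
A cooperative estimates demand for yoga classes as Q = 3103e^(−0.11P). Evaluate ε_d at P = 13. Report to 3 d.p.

-1.430

At P = 13, Q = 742.576.
dQ/dP = −0.11·3103e^(−0.11P) = −0.11Q = -81.683.
ε = (dQ/dP)(P/Q) = (-81.683)(13/742.576).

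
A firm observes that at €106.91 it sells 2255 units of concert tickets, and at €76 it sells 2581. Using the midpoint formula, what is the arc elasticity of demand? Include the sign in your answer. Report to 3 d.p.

ΔQ = 2581 − 2255 = 326; ΔP = 76 − 106.91 = -30.91.
Midpoints: P̄ = 91.45, Q̄ = 2418.0.
ε = (ΔQ/ΔP)(P̄/Q̄) = (326/-30.91)(91.45/2418.0).

-0.399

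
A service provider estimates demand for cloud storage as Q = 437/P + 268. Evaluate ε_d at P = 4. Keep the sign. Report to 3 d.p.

-0.290

At P = 4, Q = 377.250.
dQ/dP = −437/P² = -27.312.
ε = (dQ/dP)(P/Q) = (-27.312)(4/377.250).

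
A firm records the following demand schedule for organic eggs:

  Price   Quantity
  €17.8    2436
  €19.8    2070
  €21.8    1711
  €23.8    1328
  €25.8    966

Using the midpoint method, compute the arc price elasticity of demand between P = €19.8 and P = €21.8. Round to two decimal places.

At P = 19.8, Q = 2070; at P = 21.8, Q = 1711.
ΔQ = -359, ΔP = 2.0. Midpoints: P̄ = 20.80, Q̄ = 1890.5.
ε = (ΔQ/ΔP)(P̄/Q̄) = (-359/2.0)(20.80/1890.5).

-1.97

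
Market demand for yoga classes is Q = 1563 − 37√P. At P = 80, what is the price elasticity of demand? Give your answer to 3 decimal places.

At P = 80, Q = 1232.062.
dQ/dP = −37/(2√P) = -2.068.
ε = (dQ/dP)(P/Q) = (-2.068)(80/1232.062).

-0.134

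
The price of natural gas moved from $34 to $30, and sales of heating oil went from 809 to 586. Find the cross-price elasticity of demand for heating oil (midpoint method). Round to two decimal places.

2.56

ΔQ_x = 586 − 809 = -223; ΔP_y = 30 − 34 = -4.
Midpoints: P̄_y = 32.00, Q̄_x = 697.5.
ε_xy = (ΔQ_x/ΔP_y)(P̄_y/Q̄_x) = (-223/-4)(32.00/697.5).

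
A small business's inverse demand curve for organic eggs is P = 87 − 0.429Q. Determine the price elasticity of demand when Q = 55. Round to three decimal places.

-2.687

At Q = 55, P = 87 − 0.429(55) = 63.41.
dP/dQ = −0.429, so dQ/dP = 1/(−0.429) = -2.331.
ε = (dQ/dP)(P/Q) = (-2.331)(63.41/55).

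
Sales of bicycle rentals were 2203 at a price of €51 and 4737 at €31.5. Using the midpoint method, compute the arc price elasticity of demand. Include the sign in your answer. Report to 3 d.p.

-1.545

ΔQ = 4737 − 2203 = 2534; ΔP = 31.5 − 51 = -19.5.
Midpoints: P̄ = 41.25, Q̄ = 3470.0.
ε = (ΔQ/ΔP)(P̄/Q̄) = (2534/-19.5)(41.25/3470.0).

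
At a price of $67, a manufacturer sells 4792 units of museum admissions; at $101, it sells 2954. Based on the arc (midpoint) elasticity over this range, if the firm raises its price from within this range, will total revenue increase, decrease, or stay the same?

Arc ε = (-1838/34)(84.00/3873.0) ≈ -1.172.
|ε| = 1.17 > 1, so demand is elastic. A price rise therefore reduces total revenue.

decrease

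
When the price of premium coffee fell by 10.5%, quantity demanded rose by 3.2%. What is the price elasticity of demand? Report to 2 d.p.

-0.30

ε = %ΔQ / %ΔP = (3.2)/(-10.5) = -0.305.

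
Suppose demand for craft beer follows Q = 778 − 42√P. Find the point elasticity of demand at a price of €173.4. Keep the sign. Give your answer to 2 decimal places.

At P = 173.4, Q = 224.938.
dQ/dP = −42/(2√P) = -1.595.
ε = (dQ/dP)(P/Q) = (-1.595)(173.4/224.938).
|ε| > 1, so demand is elastic at this price.

-1.23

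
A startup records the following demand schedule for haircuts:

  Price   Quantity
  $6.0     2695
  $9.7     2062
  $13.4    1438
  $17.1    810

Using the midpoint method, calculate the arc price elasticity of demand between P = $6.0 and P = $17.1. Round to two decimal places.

At P = 6.0, Q = 2695; at P = 17.1, Q = 810.
ΔQ = -1885, ΔP = 11.1. Midpoints: P̄ = 11.55, Q̄ = 1752.5.
ε = (ΔQ/ΔP)(P̄/Q̄) = (-1885/11.1)(11.55/1752.5).

-1.12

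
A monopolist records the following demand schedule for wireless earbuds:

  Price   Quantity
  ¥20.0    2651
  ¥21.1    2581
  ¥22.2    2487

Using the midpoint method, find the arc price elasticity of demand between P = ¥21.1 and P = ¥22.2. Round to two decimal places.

At P = 21.1, Q = 2581; at P = 22.2, Q = 2487.
ΔQ = -94, ΔP = 1.1. Midpoints: P̄ = 21.65, Q̄ = 2534.0.
ε = (ΔQ/ΔP)(P̄/Q̄) = (-94/1.1)(21.65/2534.0).

-0.73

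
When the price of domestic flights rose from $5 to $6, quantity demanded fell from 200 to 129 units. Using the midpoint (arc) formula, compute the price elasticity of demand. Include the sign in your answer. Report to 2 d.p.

-2.37

ΔQ = 129 − 200 = -71; ΔP = 6 − 5 = 1.
Midpoints: P̄ = 5.50, Q̄ = 164.5.
ε = (ΔQ/ΔP)(P̄/Q̄) = (-71/1)(5.50/164.5).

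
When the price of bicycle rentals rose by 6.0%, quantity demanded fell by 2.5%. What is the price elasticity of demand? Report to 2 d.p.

ε = %ΔQ / %ΔP = (-2.5)/(6.0) = -0.417.

-0.42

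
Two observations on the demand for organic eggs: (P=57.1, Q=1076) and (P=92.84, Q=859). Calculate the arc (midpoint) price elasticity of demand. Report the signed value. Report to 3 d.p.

-0.470

ΔQ = 859 − 1076 = -217; ΔP = 92.84 − 57.1 = 35.74.
Midpoints: P̄ = 74.97, Q̄ = 967.5.
ε = (ΔQ/ΔP)(P̄/Q̄) = (-217/35.74)(74.97/967.5).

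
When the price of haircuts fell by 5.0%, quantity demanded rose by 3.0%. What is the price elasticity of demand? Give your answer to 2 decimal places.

ε = %ΔQ / %ΔP = (3.0)/(-5.0) = -0.600.

-0.60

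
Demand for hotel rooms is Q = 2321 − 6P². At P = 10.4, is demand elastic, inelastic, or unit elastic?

Q = 1672.040, dQ/dP = -124.800.
ε = (dQ/dP)(P/Q) ≈ -0.776.
|ε| = 0.78 < 1.

inelastic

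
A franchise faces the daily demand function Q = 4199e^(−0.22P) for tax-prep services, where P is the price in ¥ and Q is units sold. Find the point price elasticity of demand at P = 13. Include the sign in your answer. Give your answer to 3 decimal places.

At P = 13, Q = 240.472.
dQ/dP = −0.22·4199e^(−0.22P) = −0.22Q = -52.904.
ε = (dQ/dP)(P/Q) = (-52.904)(13/240.472).
|ε| > 1, so demand is elastic at this price.

-2.860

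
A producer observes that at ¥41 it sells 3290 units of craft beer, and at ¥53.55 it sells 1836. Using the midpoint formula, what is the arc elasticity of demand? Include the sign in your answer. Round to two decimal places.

ΔQ = 1836 − 3290 = -1454; ΔP = 53.55 − 41 = 12.55.
Midpoints: P̄ = 47.27, Q̄ = 2563.0.
ε = (ΔQ/ΔP)(P̄/Q̄) = (-1454/12.55)(47.27/2563.0).

-2.14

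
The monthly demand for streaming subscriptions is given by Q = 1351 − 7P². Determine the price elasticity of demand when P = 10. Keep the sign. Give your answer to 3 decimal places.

-2.151

At P = 10, Q = 651.
dQ/dP = −14P = -140.
ε = (dQ/dP)(P/Q) = (-140)(10/651).
|ε| > 1, so demand is elastic at this price.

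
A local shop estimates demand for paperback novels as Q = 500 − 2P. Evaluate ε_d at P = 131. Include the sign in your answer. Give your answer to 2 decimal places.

-1.10

At P = 131, Q = 238.
dQ/dP = −2.
ε = (dQ/dP)(P/Q) = (-2)(131/238).
|ε| > 1, so demand is elastic at this price.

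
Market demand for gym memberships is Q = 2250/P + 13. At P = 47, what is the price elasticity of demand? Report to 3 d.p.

At P = 47, Q = 60.872.
dQ/dP = −2250/P² = -1.019.
ε = (dQ/dP)(P/Q) = (-1.019)(47/60.872).
|ε| < 1, so demand is inelastic at this price.

-0.786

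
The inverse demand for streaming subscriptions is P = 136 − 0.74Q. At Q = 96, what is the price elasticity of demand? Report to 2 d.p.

At Q = 96, P = 136 − 0.74(96) = 64.96.
dP/dQ = −0.74, so dQ/dP = 1/(−0.74) = -1.351.
ε = (dQ/dP)(P/Q) = (-1.351)(64.96/96).

-0.91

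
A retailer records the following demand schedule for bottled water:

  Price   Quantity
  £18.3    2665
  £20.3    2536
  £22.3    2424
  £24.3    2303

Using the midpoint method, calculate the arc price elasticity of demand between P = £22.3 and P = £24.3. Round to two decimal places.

At P = 22.3, Q = 2424; at P = 24.3, Q = 2303.
ΔQ = -121, ΔP = 2.0. Midpoints: P̄ = 23.30, Q̄ = 2363.5.
ε = (ΔQ/ΔP)(P̄/Q̄) = (-121/2.0)(23.30/2363.5).

-0.60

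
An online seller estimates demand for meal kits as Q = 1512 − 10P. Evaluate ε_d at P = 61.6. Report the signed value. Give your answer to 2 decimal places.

-0.69

At P = 61.6, Q = 896.
dQ/dP = −10.
ε = (dQ/dP)(P/Q) = (-10)(61.6/896).
|ε| < 1, so demand is inelastic at this price.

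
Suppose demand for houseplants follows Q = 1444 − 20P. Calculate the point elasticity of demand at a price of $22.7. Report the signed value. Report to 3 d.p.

At P = 22.7, Q = 990.
dQ/dP = −20.
ε = (dQ/dP)(P/Q) = (-20)(22.7/990).

-0.459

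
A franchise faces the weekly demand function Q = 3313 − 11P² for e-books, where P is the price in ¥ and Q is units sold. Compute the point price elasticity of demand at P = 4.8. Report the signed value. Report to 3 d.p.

-0.166

At P = 4.8, Q = 3059.560.
dQ/dP = −22P = -105.600.
ε = (dQ/dP)(P/Q) = (-105.600)(4.8/3059.560).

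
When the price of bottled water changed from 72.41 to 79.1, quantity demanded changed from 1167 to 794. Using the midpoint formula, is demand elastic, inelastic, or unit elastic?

Arc ε ≈ -4.308.
|ε| = 4.31 > 1.

elastic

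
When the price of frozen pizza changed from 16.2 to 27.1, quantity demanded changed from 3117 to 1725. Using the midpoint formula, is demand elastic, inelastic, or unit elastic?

Arc ε ≈ -1.142.
|ε| = 1.14 > 1.

elastic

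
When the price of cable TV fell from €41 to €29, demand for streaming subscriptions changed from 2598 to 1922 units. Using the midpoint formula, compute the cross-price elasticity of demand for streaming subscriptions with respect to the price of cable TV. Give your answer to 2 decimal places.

ΔQ_x = 1922 − 2598 = -676; ΔP_y = 29 − 41 = -12.
Midpoints: P̄_y = 35.00, Q̄_x = 2260.0.
ε_xy = (ΔQ_x/ΔP_y)(P̄_y/Q̄_x) = (-676/-12)(35.00/2260.0).
ε_xy > 0, so the goods are substitutes.

0.87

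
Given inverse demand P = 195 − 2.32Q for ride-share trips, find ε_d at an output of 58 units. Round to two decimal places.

At Q = 58, P = 195 − 2.32(58) = 60.44.
dP/dQ = −2.32, so dQ/dP = 1/(−2.32) = -0.431.
ε = (dQ/dP)(P/Q) = (-0.431)(60.44/58).

-0.45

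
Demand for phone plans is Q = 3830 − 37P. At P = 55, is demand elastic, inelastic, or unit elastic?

elastic

Q = 1795, dQ/dP = -37.
ε = (dQ/dP)(P/Q) ≈ -1.134.
|ε| = 1.13 > 1.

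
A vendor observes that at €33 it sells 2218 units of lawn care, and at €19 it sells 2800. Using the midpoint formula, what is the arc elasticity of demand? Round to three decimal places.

-0.431

ΔQ = 2800 − 2218 = 582; ΔP = 19 − 33 = -14.
Midpoints: P̄ = 26.00, Q̄ = 2509.0.
ε = (ΔQ/ΔP)(P̄/Q̄) = (582/-14)(26.00/2509.0).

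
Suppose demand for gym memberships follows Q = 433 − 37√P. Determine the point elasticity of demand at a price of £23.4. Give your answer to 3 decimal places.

At P = 23.4, Q = 254.018.
dQ/dP = −37/(2√P) = -3.824.
ε = (dQ/dP)(P/Q) = (-3.824)(23.4/254.018).
|ε| < 1, so demand is inelastic at this price.

-0.352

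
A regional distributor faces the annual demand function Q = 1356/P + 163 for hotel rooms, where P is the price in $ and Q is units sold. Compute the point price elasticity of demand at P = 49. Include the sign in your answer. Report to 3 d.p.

-0.145

At P = 49, Q = 190.673.
dQ/dP = −1356/P² = -0.565.
ε = (dQ/dP)(P/Q) = (-0.565)(49/190.673).
|ε| < 1, so demand is inelastic at this price.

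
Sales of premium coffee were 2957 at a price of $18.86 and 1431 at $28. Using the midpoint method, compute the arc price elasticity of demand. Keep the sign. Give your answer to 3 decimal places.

-1.783

ΔQ = 1431 − 2957 = -1526; ΔP = 28 − 18.86 = 9.14.
Midpoints: P̄ = 23.43, Q̄ = 2194.0.
ε = (ΔQ/ΔP)(P̄/Q̄) = (-1526/9.14)(23.43/2194.0).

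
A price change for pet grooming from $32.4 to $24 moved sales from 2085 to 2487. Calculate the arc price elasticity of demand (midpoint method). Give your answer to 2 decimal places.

-0.59

ΔQ = 2487 − 2085 = 402; ΔP = 24 − 32.4 = -8.4.
Midpoints: P̄ = 28.20, Q̄ = 2286.0.
ε = (ΔQ/ΔP)(P̄/Q̄) = (402/-8.4)(28.20/2286.0).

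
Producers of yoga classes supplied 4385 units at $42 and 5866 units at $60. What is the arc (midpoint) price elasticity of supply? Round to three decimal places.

ΔQ = 5866 − 4385 = 1481; ΔP = 60 − 42 = 18.
Midpoints: P̄ = 51.00, Q̄ = 5125.5.
ε_s = (ΔQ/ΔP)(P̄/Q̄) = (1481/18)(51.00/5125.5).

0.819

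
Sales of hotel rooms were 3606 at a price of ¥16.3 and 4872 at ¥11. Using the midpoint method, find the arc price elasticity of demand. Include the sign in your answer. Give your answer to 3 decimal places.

ΔQ = 4872 − 3606 = 1266; ΔP = 11 − 16.3 = -5.3.
Midpoints: P̄ = 13.65, Q̄ = 4239.0.
ε = (ΔQ/ΔP)(P̄/Q̄) = (1266/-5.3)(13.65/4239.0).

-0.769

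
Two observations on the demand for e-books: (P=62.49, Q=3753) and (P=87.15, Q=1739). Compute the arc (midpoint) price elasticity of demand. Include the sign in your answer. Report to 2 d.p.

ΔQ = 1739 − 3753 = -2014; ΔP = 87.15 − 62.49 = 24.66.
Midpoints: P̄ = 74.82, Q̄ = 2746.0.
ε = (ΔQ/ΔP)(P̄/Q̄) = (-2014/24.66)(74.82/2746.0).

-2.23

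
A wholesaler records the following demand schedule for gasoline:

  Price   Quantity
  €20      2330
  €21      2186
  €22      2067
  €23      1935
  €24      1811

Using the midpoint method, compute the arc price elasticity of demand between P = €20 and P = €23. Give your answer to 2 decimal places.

At P = 20, Q = 2330; at P = 23, Q = 1935.
ΔQ = -395, ΔP = 3. Midpoints: P̄ = 21.50, Q̄ = 2132.5.
ε = (ΔQ/ΔP)(P̄/Q̄) = (-395/3)(21.50/2132.5).

-1.33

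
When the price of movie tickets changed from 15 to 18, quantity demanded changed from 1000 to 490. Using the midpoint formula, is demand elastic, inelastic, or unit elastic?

Arc ε ≈ -3.765.
|ε| = 3.77 > 1.

elastic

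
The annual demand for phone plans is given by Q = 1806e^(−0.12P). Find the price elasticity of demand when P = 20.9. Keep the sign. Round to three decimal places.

At P = 20.9, Q = 147.064.
dQ/dP = −0.12·1806e^(−0.12P) = −0.12Q = -17.648.
ε = (dQ/dP)(P/Q) = (-17.648)(20.9/147.064).

-2.508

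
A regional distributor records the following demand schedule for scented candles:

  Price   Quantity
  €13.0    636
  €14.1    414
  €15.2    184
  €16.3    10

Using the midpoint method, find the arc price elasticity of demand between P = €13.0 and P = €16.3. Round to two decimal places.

At P = 13.0, Q = 636; at P = 16.3, Q = 10.
ΔQ = -626, ΔP = 3.3. Midpoints: P̄ = 14.65, Q̄ = 323.0.
ε = (ΔQ/ΔP)(P̄/Q̄) = (-626/3.3)(14.65/323.0).

-8.60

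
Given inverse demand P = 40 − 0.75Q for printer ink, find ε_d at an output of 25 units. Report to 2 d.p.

At Q = 25, P = 40 − 0.75(25) = 21.25.
dP/dQ = −0.75, so dQ/dP = 1/(−0.75) = -1.333.
ε = (dQ/dP)(P/Q) = (-1.333)(21.25/25).

-1.13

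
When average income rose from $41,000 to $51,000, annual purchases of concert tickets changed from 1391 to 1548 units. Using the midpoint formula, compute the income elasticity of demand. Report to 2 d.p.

ΔQ = 157, ΔI = 10000. Midpoints: Ī = 46,000, Q̄ = 1469.5.
ε_I = (ΔQ/ΔI)(Ī/Q̄) = (157/10000)(46000/1469.5).
ε_I > 0, so the good is normal.

0.49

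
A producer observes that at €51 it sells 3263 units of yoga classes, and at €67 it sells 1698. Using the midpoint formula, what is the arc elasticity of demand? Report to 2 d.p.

ΔQ = 1698 − 3263 = -1565; ΔP = 67 − 51 = 16.
Midpoints: P̄ = 59.00, Q̄ = 2480.5.
ε = (ΔQ/ΔP)(P̄/Q̄) = (-1565/16)(59.00/2480.5).

-2.33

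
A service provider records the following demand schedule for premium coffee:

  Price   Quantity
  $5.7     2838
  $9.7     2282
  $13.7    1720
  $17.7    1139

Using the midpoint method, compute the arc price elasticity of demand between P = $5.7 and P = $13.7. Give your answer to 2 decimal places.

At P = 5.7, Q = 2838; at P = 13.7, Q = 1720.
ΔQ = -1118, ΔP = 8.0. Midpoints: P̄ = 9.70, Q̄ = 2279.0.
ε = (ΔQ/ΔP)(P̄/Q̄) = (-1118/8.0)(9.70/2279.0).

-0.59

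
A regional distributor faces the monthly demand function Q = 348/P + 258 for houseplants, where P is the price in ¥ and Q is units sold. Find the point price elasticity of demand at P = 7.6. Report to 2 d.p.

-0.15

At P = 7.6, Q = 303.789.
dQ/dP = −348/P² = -6.025.
ε = (dQ/dP)(P/Q) = (-6.025)(7.6/303.789).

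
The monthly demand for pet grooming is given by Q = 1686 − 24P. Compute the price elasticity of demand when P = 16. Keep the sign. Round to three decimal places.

-0.295

At P = 16, Q = 1302.
dQ/dP = −24.
ε = (dQ/dP)(P/Q) = (-24)(16/1302).
|ε| < 1, so demand is inelastic at this price.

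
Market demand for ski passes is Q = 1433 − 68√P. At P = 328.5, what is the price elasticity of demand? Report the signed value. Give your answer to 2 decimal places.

At P = 328.5, Q = 200.529.
dQ/dP = −68/(2√P) = -1.876.
ε = (dQ/dP)(P/Q) = (-1.876)(328.5/200.529).
|ε| > 1, so demand is elastic at this price.

-3.07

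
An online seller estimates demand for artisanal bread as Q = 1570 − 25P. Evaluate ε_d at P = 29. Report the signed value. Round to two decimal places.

-0.86

At P = 29, Q = 845.
dQ/dP = −25.
ε = (dQ/dP)(P/Q) = (-25)(29/845).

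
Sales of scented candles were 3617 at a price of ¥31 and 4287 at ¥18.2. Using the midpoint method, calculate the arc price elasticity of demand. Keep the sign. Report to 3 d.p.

ΔQ = 4287 − 3617 = 670; ΔP = 18.2 − 31 = -12.8.
Midpoints: P̄ = 24.60, Q̄ = 3952.0.
ε = (ΔQ/ΔP)(P̄/Q̄) = (670/-12.8)(24.60/3952.0).

-0.326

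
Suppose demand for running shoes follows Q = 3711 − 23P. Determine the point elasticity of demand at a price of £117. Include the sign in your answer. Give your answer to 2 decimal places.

-2.64

At P = 117, Q = 1020.
dQ/dP = −23.
ε = (dQ/dP)(P/Q) = (-23)(117/1020).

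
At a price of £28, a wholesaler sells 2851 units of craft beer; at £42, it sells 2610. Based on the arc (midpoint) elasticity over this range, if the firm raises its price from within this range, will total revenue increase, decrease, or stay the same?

Arc ε = (-241/14)(35.00/2730.5) ≈ -0.221.
|ε| = 0.22 < 1, so demand is inelastic. A price rise therefore raises total revenue.

increase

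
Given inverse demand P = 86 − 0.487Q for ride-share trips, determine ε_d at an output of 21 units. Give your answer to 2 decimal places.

At Q = 21, P = 86 − 0.487(21) = 75.77.
dP/dQ = −0.487, so dQ/dP = 1/(−0.487) = -2.053.
ε = (dQ/dP)(P/Q) = (-2.053)(75.77/21).

-7.41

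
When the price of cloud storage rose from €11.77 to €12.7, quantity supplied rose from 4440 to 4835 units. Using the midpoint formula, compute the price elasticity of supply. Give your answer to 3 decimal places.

1.121

ΔQ = 4835 − 4440 = 395; ΔP = 12.7 − 11.77 = 0.93.
Midpoints: P̄ = 12.23, Q̄ = 4637.5.
ε_s = (ΔQ/ΔP)(P̄/Q̄) = (395/0.93)(12.23/4637.5).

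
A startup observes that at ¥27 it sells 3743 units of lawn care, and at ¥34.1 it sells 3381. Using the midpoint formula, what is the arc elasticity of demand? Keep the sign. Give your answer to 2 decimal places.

ΔQ = 3381 − 3743 = -362; ΔP = 34.1 − 27 = 7.1.
Midpoints: P̄ = 30.55, Q̄ = 3562.0.
ε = (ΔQ/ΔP)(P̄/Q̄) = (-362/7.1)(30.55/3562.0).

-0.44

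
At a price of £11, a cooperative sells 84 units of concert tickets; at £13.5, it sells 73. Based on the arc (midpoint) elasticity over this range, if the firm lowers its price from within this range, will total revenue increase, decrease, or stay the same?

decrease

Arc ε = (-11/2.5)(12.25/78.5) ≈ -0.687.
|ε| = 0.69 < 1, so demand is inelastic. A price cut therefore reduces total revenue.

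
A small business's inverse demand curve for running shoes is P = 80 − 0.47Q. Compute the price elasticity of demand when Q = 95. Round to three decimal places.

-0.792

At Q = 95, P = 80 − 0.47(95) = 35.35.
dP/dQ = −0.47, so dQ/dP = 1/(−0.47) = -2.128.
ε = (dQ/dP)(P/Q) = (-2.128)(35.35/95).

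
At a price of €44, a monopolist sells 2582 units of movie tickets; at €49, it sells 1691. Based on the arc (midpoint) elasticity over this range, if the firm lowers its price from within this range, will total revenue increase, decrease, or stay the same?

Arc ε = (-891/5)(46.50/2136.5) ≈ -3.878.
|ε| = 3.88 > 1, so demand is elastic. A price cut therefore raises total revenue.

increase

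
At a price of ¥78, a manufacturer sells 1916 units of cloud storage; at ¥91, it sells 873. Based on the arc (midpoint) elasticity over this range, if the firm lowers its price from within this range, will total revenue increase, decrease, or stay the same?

increase

Arc ε = (-1043/13)(84.50/1394.5) ≈ -4.862.
|ε| = 4.86 > 1, so demand is elastic. A price cut therefore raises total revenue.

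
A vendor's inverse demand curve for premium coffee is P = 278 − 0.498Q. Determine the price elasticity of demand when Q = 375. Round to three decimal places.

At Q = 375, P = 278 − 0.498(375) = 91.25.
dP/dQ = −0.498, so dQ/dP = 1/(−0.498) = -2.008.
ε = (dQ/dP)(P/Q) = (-2.008)(91.25/375).

-0.489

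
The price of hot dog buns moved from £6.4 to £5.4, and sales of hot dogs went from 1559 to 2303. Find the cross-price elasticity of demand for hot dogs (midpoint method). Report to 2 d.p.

ΔQ_x = 2303 − 1559 = 744; ΔP_y = 5.4 − 6.4 = -1.
Midpoints: P̄_y = 5.90, Q̄_x = 1931.0.
ε_xy = (ΔQ_x/ΔP_y)(P̄_y/Q̄_x) = (744/-1)(5.90/1931.0).

-2.27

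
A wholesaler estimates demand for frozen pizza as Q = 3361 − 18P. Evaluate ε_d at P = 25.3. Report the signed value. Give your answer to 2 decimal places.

-0.16

At P = 25.3, Q = 2905.600.
dQ/dP = −18.
ε = (dQ/dP)(P/Q) = (-18)(25.3/2905.600).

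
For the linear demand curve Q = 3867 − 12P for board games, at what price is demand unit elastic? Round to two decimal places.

For linear demand Q = a − bP, ε = −bP/(a − bP). |ε| = 1 when bP = a − bP, i.e. P = a/(2b).
P = 3867/(2·12) = 3867/24 = 161.1250.

161.13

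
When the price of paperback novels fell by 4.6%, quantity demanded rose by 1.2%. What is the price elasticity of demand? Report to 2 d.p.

-0.26

ε = %ΔQ / %ΔP = (1.2)/(-4.6) = -0.261.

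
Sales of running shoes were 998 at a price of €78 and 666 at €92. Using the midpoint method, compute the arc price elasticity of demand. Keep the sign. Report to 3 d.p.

-2.423

ΔQ = 666 − 998 = -332; ΔP = 92 − 78 = 14.
Midpoints: P̄ = 85.00, Q̄ = 832.0.
ε = (ΔQ/ΔP)(P̄/Q̄) = (-332/14)(85.00/832.0).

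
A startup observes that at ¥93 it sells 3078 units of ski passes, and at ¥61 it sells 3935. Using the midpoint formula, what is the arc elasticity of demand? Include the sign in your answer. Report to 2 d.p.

-0.59

ΔQ = 3935 − 3078 = 857; ΔP = 61 − 93 = -32.
Midpoints: P̄ = 77.00, Q̄ = 3506.5.
ε = (ΔQ/ΔP)(P̄/Q̄) = (857/-32)(77.00/3506.5).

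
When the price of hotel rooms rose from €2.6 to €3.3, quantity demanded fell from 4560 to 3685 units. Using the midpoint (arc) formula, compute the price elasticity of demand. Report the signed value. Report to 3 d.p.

ΔQ = 3685 − 4560 = -875; ΔP = 3.3 − 2.6 = 0.7.
Midpoints: P̄ = 2.95, Q̄ = 4122.5.
ε = (ΔQ/ΔP)(P̄/Q̄) = (-875/0.7)(2.95/4122.5).

-0.894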